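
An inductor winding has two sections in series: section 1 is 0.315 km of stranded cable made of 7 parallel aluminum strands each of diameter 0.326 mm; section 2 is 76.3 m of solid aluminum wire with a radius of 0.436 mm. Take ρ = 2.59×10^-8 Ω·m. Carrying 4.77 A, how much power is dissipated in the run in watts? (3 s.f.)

393 W

Section 1: A_strand = π(1.6300e-04)² = 8.347e-08 m²; R₁ = ρL/(N·A_s) = (2.59×10^-8)(315)/(7×8.347e-08) = 13.96 Ω
Section 2: A = πr² = π(4.3600e-04 m)² = 5.972e-07 m²
R₂ = (2.59×10^-8)(76.3)/(5.972e-07) = 3.309 Ω
R = R₁ + R₂ = 17.27 Ω
P = I²R = (4.77)² × 17.27 = 393 W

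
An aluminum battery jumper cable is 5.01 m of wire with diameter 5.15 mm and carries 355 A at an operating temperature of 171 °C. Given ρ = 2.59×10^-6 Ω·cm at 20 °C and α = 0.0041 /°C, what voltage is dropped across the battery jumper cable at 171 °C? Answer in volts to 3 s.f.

3.58 V

ρ = 2.59×10^-6 Ω·cm = 2.59×10^-8 Ω·m
A = π(d/2)² = π(2.5750e-03 m)² = 2.083e-05 m²
R₍20₎ = ρL/A = (2.59×10^-8)(5.01)/(2.083e-05) = 0.006229 Ω
R₍171₎ = R₍20₎(1 + αΔT) = 0.006229 × (1 + 0.0041×151) = 0.01009 Ω
V = IR = 355 × 0.01009 = 3.58 V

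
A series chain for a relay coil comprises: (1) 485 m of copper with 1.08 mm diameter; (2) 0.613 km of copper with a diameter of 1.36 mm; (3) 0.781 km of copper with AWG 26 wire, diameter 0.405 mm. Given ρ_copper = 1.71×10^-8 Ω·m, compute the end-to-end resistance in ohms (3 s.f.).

Seg 1: A = π(d/2)² = π(5.4000e-04 m)² = 9.161e-07 m²
R_1 = (1.71×10^-8)(485)/(9.161e-07) = 9.053 Ω
Seg 2: A = π(d/2)² = π(6.8000e-04 m)² = 1.453e-06 m²
R_2 = (1.71×10^-8)(613)/(1.453e-06) = 7.216 Ω
Seg 3: A = π(0.405/2 mm)² = π(2.0250e-04 m)² = 1.288e-07 m²
R_3 = (1.71×10^-8)(781)/(1.288e-07) = 103.7 Ω
R_total = R_1 + R_2 + R_3 = 120 Ω

120 Ω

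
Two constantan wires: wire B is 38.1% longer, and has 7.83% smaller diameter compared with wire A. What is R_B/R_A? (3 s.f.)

R ∝ L/d², so R_B/R_A = (1 + 38.1/100) × (1 − 7.83/100)⁻²
= 1.381 × 1.177 = 1.63

1.63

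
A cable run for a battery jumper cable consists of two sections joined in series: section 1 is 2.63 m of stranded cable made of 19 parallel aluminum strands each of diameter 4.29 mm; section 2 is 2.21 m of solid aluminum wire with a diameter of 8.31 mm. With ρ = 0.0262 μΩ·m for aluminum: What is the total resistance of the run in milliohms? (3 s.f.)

ρ = 0.0262 μΩ·m = 2.62×10^-8 Ω·m
Section 1: A_strand = π(2.1450e-03)² = 1.445e-05 m²; R₁ = ρL/(N·A_s) = (2.62×10^-8)(2.63)/(19×1.445e-05) = 2.509×10^-4 Ω
Section 2: A = π(d/2)² = π(4.1550e-03 m)² = 5.424e-05 m²
R₂ = (2.62×10^-8)(2.21)/(5.424e-05) = 0.001068 Ω
R = R₁ + R₂ = 1.32 mΩ

1.32 mΩ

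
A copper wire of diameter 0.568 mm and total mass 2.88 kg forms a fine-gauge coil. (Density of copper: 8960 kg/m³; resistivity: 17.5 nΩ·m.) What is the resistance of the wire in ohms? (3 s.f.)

ρ = 17.5 nΩ·m = 1.75×10^-8 Ω·m
A = π(d/2)² = π(2.8400e-04 m)² = 2.5339e-07 m²
L = m/(density·A) = 2.88/(8960×2.5339e-07) = 1269 m
R = ρL/A = (1.75×10^-8)(1269)/(2.5339e-07) = 87.6 Ω

87.6 Ω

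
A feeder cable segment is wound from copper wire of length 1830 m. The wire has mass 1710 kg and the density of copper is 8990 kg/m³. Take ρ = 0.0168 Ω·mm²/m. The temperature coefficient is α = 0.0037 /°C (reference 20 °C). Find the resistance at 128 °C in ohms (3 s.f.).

0.414 Ω

ρ = 0.0168 Ω·mm²/m = 1.68×10^-8 Ω·m
A = m/(density·L) = 1710/(8990×1830) = 1.0394e-04 m²
R = ρL/A = (1.68×10^-8)(1830)/(1.0394e-04) = 0.2958 Ω
R(128 °C) = 0.2958 × (1 + 0.0037×108) = 0.414 Ω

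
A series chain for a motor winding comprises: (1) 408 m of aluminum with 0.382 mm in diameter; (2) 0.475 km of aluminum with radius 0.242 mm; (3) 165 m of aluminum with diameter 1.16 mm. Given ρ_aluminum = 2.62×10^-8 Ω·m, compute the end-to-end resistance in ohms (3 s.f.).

Seg 1: A = π(d/2)² = π(1.9100e-04 m)² = 1.146e-07 m²
R_1 = (2.62×10^-8)(408)/(1.146e-07) = 93.27 Ω
Seg 2: A = πr² = π(2.4200e-04 m)² = 1.840e-07 m²
R_2 = (2.62×10^-8)(475)/(1.840e-07) = 67.64 Ω
Seg 3: A = π(d/2)² = π(5.8000e-04 m)² = 1.057e-06 m²
R_3 = (2.62×10^-8)(165)/(1.057e-06) = 4.091 Ω
R_total = R_1 + R_2 + R_3 = 165 Ω

165 Ω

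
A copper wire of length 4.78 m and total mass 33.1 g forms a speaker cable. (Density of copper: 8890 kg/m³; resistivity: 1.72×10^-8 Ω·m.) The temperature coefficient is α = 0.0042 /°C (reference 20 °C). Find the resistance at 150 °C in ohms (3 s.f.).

0.163 Ω

A = m/(density·L) = 0.0331/(8890×4.78) = 7.7893e-07 m²
R = ρL/A = (1.72×10^-8)(4.78)/(7.7893e-07) = 0.1055 Ω
R(150 °C) = 0.1055 × (1 + 0.0042×130) = 0.163 Ω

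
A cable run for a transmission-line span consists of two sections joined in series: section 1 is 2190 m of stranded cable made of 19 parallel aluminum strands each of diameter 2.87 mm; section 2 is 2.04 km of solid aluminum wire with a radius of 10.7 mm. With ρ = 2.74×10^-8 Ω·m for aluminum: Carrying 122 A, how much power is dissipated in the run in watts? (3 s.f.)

9580 W

Section 1: A_strand = π(1.4350e-03)² = 6.469e-06 m²; R₁ = ρL/(N·A_s) = (2.74×10^-8)(2190)/(19×6.469e-06) = 0.4882 Ω
Section 2: A = πr² = π(1.0700e-02 m)² = 3.597e-04 m²
R₂ = (2.74×10^-8)(2040)/(3.597e-04) = 0.1554 Ω
R = R₁ + R₂ = 0.6436 Ω
P = I²R = (122)² × 0.6436 = 9580 W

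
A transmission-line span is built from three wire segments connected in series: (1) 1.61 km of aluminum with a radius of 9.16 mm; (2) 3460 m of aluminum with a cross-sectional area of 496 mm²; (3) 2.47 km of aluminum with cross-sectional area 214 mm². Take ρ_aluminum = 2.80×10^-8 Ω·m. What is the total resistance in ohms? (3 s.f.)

Seg 1: A = πr² = π(9.1600e-03 m)² = 2.636e-04 m²
R_1 = (2.80×10^-8)(1610)/(2.636e-04) = 0.171 Ω
Seg 2: A = 496 mm² = 4.960e-04 m²
R_2 = (2.80×10^-8)(3460)/(4.960e-04) = 0.1953 Ω
Seg 3: A = 214 mm² = 2.140e-04 m²
R_3 = (2.80×10^-8)(2470)/(2.140e-04) = 0.3232 Ω
R_total = R_1 + R_2 + R_3 = 0.690 Ω

0.690 Ω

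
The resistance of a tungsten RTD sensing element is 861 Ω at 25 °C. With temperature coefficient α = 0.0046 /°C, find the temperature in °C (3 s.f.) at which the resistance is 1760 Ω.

252 °C

R = R₀(1 + α(T − T₀)) ⇒ T = T₀ + (R/R₀ − 1)/α
T = 25 + (1760/861 − 1)/0.0046 = 25 + (1.044)/0.0046 = 252 °C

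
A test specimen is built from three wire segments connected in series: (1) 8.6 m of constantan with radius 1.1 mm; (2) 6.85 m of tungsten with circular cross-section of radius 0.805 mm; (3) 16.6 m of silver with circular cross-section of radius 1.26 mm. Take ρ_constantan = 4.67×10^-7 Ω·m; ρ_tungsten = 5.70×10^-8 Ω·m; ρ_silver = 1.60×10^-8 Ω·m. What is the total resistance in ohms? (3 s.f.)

Seg 1: A = πr² = π(1.1000e-03 m)² = 3.801e-06 m²
R_1 = (4.67×10^-7)(8.6)/(3.801e-06) = 1.057 Ω
Seg 2: A = πr² = π(8.0500e-04 m)² = 2.036e-06 m²
R_2 = (5.70×10^-8)(6.85)/(2.036e-06) = 0.1918 Ω
Seg 3: A = πr² = π(1.2600e-03 m)² = 4.988e-06 m²
R_3 = (1.60×10^-8)(16.6)/(4.988e-06) = 0.05325 Ω
R_total = R_1 + R_2 + R_3 = 1.30 Ω

1.30 Ω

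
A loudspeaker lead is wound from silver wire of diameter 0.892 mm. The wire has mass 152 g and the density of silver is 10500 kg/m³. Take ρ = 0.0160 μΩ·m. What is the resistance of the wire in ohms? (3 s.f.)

0.593 Ω

ρ = 0.0160 μΩ·m = 1.60×10^-8 Ω·m
A = π(d/2)² = π(4.4600e-04 m)² = 6.2491e-07 m²
L = m/(density·A) = 0.152/(10500×6.2491e-07) = 23.17 m
R = ρL/A = (1.60×10^-8)(23.17)/(6.2491e-07) = 0.593 Ω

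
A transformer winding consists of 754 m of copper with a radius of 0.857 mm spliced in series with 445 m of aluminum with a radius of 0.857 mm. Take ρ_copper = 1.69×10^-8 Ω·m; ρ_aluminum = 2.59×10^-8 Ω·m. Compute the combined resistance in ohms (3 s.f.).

Segment 1: A = πr² = π(8.5700e-04 m)² = 2.307e-06 m²
R₁ = ρL/A = (1.69×10^-8)(754)/(2.307e-06) = 5.523 Ω
R₂ = (2.59×10^-8)(445)/(2.307e-06) = 4.995 Ω
R = R₁ + R₂ = 10.5 Ω

10.5 Ω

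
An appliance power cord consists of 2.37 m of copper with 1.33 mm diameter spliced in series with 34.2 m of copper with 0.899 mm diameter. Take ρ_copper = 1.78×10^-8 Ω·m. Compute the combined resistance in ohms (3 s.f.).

Segment 1: A = π(d/2)² = π(6.6500e-04 m)² = 1.389e-06 m²
R₁ = ρL/A = (1.78×10^-8)(2.37)/(1.389e-06) = 0.03037 Ω
Segment 2: A = π(d/2)² = π(4.4950e-04 m)² = 6.348e-07 m²
R₂ = (1.78×10^-8)(34.2)/(6.348e-07) = 0.959 Ω
R = R₁ + R₂ = 0.989 Ω

0.989 Ω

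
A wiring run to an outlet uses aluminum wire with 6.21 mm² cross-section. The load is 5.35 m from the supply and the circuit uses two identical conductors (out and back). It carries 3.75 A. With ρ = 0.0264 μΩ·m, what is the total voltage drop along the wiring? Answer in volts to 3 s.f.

0.171 V

ρ = 0.0264 μΩ·m = 2.64×10^-8 Ω·m
A = 6.21 mm² = 6.210e-06 m²
Total conductor length (both ways) L = 2 × 5.35 = 10.7 m
R = ρL/A = (2.64×10^-8)(10.7)/(6.210e-06) = 0.04549 Ω
V = IR = 3.75 × 0.04549 = 0.171 V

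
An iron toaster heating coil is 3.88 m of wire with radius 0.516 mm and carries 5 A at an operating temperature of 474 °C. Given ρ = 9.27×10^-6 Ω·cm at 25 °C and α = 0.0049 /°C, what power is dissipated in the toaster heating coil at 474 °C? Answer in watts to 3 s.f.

ρ = 9.27×10^-6 Ω·cm = 9.27×10^-8 Ω·m
A = πr² = π(5.1600e-04 m)² = 8.365e-07 m²
R₍25₎ = ρL/A = (9.27×10^-8)(3.88)/(8.365e-07) = 0.43 Ω
R₍474₎ = R₍25₎(1 + αΔT) = 0.43 × (1 + 0.0049×449) = 1.376 Ω
P = I²R = (5)² × 1.376 = 34.4 W

34.4 W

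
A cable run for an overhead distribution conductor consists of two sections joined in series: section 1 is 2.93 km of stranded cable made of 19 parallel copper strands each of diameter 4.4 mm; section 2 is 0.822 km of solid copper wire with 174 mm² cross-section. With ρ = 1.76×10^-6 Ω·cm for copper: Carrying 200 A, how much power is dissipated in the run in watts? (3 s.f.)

ρ = 1.76×10^-6 Ω·cm = 1.76×10^-8 Ω·m
Section 1: A_strand = π(2.2000e-03)² = 1.521e-05 m²; R₁ = ρL/(N·A_s) = (1.76×10^-8)(2930)/(19×1.521e-05) = 0.1785 Ω
Section 2: A = 174 mm² = 1.740e-04 m²
R₂ = (1.76×10^-8)(822)/(1.740e-04) = 0.08314 Ω
R = R₁ + R₂ = 0.2616 Ω
P = I²R = (200)² × 0.2616 = 10500 W

10500 W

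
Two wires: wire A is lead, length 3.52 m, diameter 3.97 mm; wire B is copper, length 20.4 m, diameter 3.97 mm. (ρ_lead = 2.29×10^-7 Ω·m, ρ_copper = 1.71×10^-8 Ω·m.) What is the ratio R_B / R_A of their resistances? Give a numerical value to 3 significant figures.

R ∝ ρL/d², so R_B/R_A = (ρ_B/ρ_A) × (L_B/L_A)
= (1.71×10^-8/2.29×10^-7) × (20.4/3.52) = 0.433

0.433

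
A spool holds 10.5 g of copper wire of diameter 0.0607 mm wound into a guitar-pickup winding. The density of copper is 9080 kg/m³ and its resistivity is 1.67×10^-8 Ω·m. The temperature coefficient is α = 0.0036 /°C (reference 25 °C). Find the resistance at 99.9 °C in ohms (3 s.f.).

2930 Ω

A = π(d/2)² = π(3.0350e-05 m)² = 2.8938e-09 m²
L = m/(density·A) = 0.0105/(9080×2.8938e-09) = 399.6 m
R = ρL/A = (1.67×10^-8)(399.6)/(2.8938e-09) = 2306 Ω
R(99.9 °C) = 2306 × (1 + 0.0036×74.9) = 2930 Ω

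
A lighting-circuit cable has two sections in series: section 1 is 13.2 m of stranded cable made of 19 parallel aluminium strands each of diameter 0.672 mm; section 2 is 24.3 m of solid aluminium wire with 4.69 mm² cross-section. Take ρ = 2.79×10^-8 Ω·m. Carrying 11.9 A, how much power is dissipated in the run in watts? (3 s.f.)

Section 1: A_strand = π(3.3600e-04)² = 3.547e-07 m²; R₁ = ρL/(N·A_s) = (2.79×10^-8)(13.2)/(19×3.547e-07) = 0.05465 Ω
Section 2: A = 4.69 mm² = 4.690e-06 m²
R₂ = (2.79×10^-8)(24.3)/(4.690e-06) = 0.1446 Ω
R = R₁ + R₂ = 0.1992 Ω
P = I²R = (11.9)² × 0.1992 = 28.2 W

28.2 W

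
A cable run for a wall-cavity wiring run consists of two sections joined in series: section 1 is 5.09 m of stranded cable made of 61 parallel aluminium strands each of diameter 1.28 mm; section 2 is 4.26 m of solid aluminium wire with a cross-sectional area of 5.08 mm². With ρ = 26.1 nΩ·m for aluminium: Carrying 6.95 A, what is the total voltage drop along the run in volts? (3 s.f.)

ρ = 26.1 nΩ·m = 2.61×10^-8 Ω·m
Section 1: A_strand = π(6.4000e-04)² = 1.287e-06 m²; R₁ = ρL/(N·A_s) = (2.61×10^-8)(5.09)/(61×1.287e-06) = 0.001692 Ω
Section 2: A = 5.08 mm² = 5.080e-06 m²
R₂ = (2.61×10^-8)(4.26)/(5.080e-06) = 0.02189 Ω
R = R₁ + R₂ = 0.02358 Ω
V = IR = 6.95 × 0.02358 = 0.164 V

0.164 V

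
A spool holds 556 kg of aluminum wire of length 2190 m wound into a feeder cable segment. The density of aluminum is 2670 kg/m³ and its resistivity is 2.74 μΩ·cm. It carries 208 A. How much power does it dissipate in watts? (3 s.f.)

ρ = 2.74 μΩ·cm = 2.74×10^-8 Ω·m
A = m/(density·L) = 556/(2670×2190) = 9.5087e-05 m²
R = ρL/A = (2.74×10^-8)(2190)/(9.5087e-05) = 0.6311 Ω
P = I²R = (208)² × 0.6311 = 27300 W

27300 W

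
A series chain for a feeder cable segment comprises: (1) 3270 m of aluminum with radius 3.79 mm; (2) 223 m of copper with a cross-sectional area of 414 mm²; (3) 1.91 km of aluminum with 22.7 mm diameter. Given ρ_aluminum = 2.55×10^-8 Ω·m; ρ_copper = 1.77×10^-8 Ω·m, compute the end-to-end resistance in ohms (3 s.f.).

1.98 Ω

Seg 1: A = πr² = π(3.7900e-03 m)² = 4.513e-05 m²
R_1 = (2.55×10^-8)(3270)/(4.513e-05) = 1.848 Ω
Seg 2: A = 414 mm² = 4.140e-04 m²
R_2 = (1.77×10^-8)(223)/(4.140e-04) = 0.009534 Ω
Seg 3: A = π(d/2)² = π(1.1350e-02 m)² = 4.047e-04 m²
R_3 = (2.55×10^-8)(1910)/(4.047e-04) = 0.1203 Ω
R_total = R_1 + R_2 + R_3 = 1.98 Ω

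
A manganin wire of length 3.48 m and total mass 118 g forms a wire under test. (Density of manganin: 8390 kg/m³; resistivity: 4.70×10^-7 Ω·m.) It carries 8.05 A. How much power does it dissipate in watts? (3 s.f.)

26.2 W

A = m/(density·L) = 0.118/(8390×3.48) = 4.0415e-06 m²
R = ρL/A = (4.70×10^-7)(3.48)/(4.0415e-06) = 0.4047 Ω
P = I²R = (8.05)² × 0.4047 = 26.2 W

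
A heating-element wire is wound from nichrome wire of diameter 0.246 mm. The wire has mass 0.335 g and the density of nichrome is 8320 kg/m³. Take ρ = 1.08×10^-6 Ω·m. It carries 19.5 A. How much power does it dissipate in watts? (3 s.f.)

7320 W

A = π(d/2)² = π(1.2300e-04 m)² = 4.7529e-08 m²
L = m/(density·A) = 3.350×10^-4/(8320×4.7529e-08) = 0.8472 m
R = ρL/A = (1.08×10^-6)(0.8472)/(4.7529e-08) = 19.25 Ω
P = I²R = (19.5)² × 19.25 = 7320 W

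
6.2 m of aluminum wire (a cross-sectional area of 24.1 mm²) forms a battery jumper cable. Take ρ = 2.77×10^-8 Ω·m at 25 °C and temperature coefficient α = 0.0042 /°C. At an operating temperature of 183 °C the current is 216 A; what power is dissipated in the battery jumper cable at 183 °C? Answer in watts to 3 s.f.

A = 24.1 mm² = 2.410e-05 m²
R₍25₎ = ρL/A = (2.77×10^-8)(6.2)/(2.410e-05) = 0.007126 Ω
R₍183₎ = R₍25₎(1 + αΔT) = 0.007126 × (1 + 0.0042×158) = 0.01186 Ω
P = I²R = (216)² × 0.01186 = 553 W

553 W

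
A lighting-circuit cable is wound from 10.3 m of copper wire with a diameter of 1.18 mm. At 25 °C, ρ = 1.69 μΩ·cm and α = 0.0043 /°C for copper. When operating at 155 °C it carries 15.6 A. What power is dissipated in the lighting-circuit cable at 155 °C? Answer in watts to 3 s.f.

60.4 W

ρ = 1.69 μΩ·cm = 1.69×10^-8 Ω·m
A = π(d/2)² = π(5.9000e-04 m)² = 1.094e-06 m²
R₍25₎ = ρL/A = (1.69×10^-8)(10.3)/(1.094e-06) = 0.1592 Ω
R₍155₎ = R₍25₎(1 + αΔT) = 0.1592 × (1 + 0.0043×130) = 0.2482 Ω
P = I²R = (15.6)² × 0.2482 = 60.4 W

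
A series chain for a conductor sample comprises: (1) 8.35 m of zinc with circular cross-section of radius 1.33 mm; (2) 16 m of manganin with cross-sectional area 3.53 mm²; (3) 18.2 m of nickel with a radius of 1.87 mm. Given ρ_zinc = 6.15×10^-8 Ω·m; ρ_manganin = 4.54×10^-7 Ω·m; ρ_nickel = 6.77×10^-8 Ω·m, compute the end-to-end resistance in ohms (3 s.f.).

2.26 Ω

Seg 1: A = πr² = π(1.3300e-03 m)² = 5.557e-06 m²
R_1 = (6.15×10^-8)(8.35)/(5.557e-06) = 0.09241 Ω
Seg 2: A = 3.53 mm² = 3.530e-06 m²
R_2 = (4.54×10^-7)(16)/(3.530e-06) = 2.058 Ω
Seg 3: A = πr² = π(1.8700e-03 m)² = 1.099e-05 m²
R_3 = (6.77×10^-8)(18.2)/(1.099e-05) = 0.1122 Ω
R_total = R_1 + R_2 + R_3 = 2.26 Ω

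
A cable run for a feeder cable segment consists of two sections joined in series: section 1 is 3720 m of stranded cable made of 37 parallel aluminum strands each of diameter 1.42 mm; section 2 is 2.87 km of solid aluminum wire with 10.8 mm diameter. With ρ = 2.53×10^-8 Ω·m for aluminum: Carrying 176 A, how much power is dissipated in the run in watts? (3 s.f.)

Section 1: A_strand = π(7.1000e-04)² = 1.584e-06 m²; R₁ = ρL/(N·A_s) = (2.53×10^-8)(3720)/(37×1.584e-06) = 1.606 Ω
Section 2: A = π(d/2)² = π(5.4000e-03 m)² = 9.161e-05 m²
R₂ = (2.53×10^-8)(2870)/(9.161e-05) = 0.7926 Ω
R = R₁ + R₂ = 2.399 Ω
P = I²R = (176)² × 2.399 = 74300 W

74300 W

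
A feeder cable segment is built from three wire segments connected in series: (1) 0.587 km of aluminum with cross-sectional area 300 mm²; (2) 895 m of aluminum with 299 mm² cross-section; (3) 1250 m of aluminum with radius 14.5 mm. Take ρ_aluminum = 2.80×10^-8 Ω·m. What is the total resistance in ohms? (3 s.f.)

Seg 1: A = 300 mm² = 3.000e-04 m²
R_1 = (2.80×10^-8)(587)/(3.000e-04) = 0.05479 Ω
Seg 2: A = 299 mm² = 2.990e-04 m²
R_2 = (2.80×10^-8)(895)/(2.990e-04) = 0.08381 Ω
Seg 3: A = πr² = π(1.4500e-02 m)² = 6.605e-04 m²
R_3 = (2.80×10^-8)(1250)/(6.605e-04) = 0.05299 Ω
R_total = R_1 + R_2 + R_3 = 0.192 Ω

0.192 Ω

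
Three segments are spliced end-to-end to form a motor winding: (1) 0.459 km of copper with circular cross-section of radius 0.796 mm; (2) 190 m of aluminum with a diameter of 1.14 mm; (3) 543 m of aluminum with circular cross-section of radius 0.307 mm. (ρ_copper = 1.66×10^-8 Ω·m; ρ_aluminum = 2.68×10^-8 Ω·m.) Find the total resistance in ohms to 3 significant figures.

Seg 1: A = πr² = π(7.9600e-04 m)² = 1.991e-06 m²
R_1 = (1.66×10^-8)(459)/(1.991e-06) = 3.828 Ω
Seg 2: A = π(d/2)² = π(5.7000e-04 m)² = 1.021e-06 m²
R_2 = (2.68×10^-8)(190)/(1.021e-06) = 4.989 Ω
Seg 3: A = πr² = π(3.0700e-04 m)² = 2.961e-07 m²
R_3 = (2.68×10^-8)(543)/(2.961e-07) = 49.15 Ω
R_total = R_1 + R_2 + R_3 = 58.0 Ω

58.0 Ω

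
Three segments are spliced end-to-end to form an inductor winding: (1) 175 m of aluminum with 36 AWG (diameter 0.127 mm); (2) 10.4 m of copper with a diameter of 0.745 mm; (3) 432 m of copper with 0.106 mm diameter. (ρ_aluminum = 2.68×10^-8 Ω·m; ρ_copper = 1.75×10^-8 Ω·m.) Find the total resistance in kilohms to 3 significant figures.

Seg 1: A = π(0.127/2 mm)² = π(6.3500e-05 m)² = 1.267e-08 m²
R_1 = (2.68×10^-8)(175)/(1.267e-08) = 370.2 Ω
Seg 2: A = π(d/2)² = π(3.7250e-04 m)² = 4.359e-07 m²
R_2 = (1.75×10^-8)(10.4)/(4.359e-07) = 0.4175 Ω
Seg 3: A = π(d/2)² = π(5.3000e-05 m)² = 8.825e-09 m²
R_3 = (1.75×10^-8)(432)/(8.825e-09) = 856.7 Ω
R_total = R_1 + R_2 + R_3 = 1.23 kΩ

1.23 kΩ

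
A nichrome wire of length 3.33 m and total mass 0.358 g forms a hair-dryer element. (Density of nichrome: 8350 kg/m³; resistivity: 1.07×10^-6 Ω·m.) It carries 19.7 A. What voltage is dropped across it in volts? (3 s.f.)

5450 V

A = m/(density·L) = 3.580×10^-4/(8350×3.33) = 1.2875e-08 m²
R = ρL/A = (1.07×10^-6)(3.33)/(1.2875e-08) = 276.7 Ω
V = IR = 19.7 × 276.7 = 5450 V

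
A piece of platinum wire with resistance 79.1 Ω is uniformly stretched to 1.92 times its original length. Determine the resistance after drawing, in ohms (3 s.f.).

292 Ω

Volume constant ⇒ A' = A/k with k = 1.92. R' = ρ(kL)/(A/k) = k²R.
R' = 3.686 × 79.1 = 292 Ω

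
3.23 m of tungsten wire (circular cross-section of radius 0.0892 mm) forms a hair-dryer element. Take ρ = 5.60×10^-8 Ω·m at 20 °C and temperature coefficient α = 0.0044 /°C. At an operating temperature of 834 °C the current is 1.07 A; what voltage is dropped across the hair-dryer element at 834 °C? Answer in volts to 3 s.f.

35.5 V

A = πr² = π(8.9200e-05 m)² = 2.500e-08 m²
R₍20₎ = ρL/A = (5.60×10^-8)(3.23)/(2.500e-08) = 7.236 Ω
R₍834₎ = R₍20₎(1 + αΔT) = 7.236 × (1 + 0.0044×814) = 33.15 Ω
V = IR = 1.07 × 33.15 = 35.5 V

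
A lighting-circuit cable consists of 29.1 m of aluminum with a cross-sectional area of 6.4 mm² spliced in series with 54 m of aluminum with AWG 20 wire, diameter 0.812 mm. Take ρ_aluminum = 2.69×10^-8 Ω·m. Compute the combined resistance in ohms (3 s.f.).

Segment 1: A = 6.4 mm² = 6.400e-06 m²
R₁ = ρL/A = (2.69×10^-8)(29.1)/(6.400e-06) = 0.1223 Ω
Segment 2: A = π(0.812/2 mm)² = π(4.0600e-04 m)² = 5.178e-07 m²
R₂ = (2.69×10^-8)(54)/(5.178e-07) = 2.805 Ω
R = R₁ + R₂ = 2.93 Ω

2.93 Ω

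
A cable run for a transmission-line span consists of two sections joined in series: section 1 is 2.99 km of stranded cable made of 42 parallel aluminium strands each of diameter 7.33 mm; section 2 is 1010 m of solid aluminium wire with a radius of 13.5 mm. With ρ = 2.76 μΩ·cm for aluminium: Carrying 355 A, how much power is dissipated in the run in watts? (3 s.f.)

12000 W

ρ = 2.76 μΩ·cm = 2.76×10^-8 Ω·m
Section 1: A_strand = π(3.6650e-03)² = 4.220e-05 m²; R₁ = ρL/(N·A_s) = (2.76×10^-8)(2990)/(42×4.220e-05) = 0.04656 Ω
Section 2: A = πr² = π(1.3500e-02 m)² = 5.726e-04 m²
R₂ = (2.76×10^-8)(1010)/(5.726e-04) = 0.04869 Ω
R = R₁ + R₂ = 0.09525 Ω
P = I²R = (355)² × 0.09525 = 12000 W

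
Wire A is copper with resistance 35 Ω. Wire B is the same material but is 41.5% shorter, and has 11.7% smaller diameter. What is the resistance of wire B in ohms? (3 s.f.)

26.3 Ω

R ∝ L/d², so R_B/R_A = (1 − 41.5/100) × (1 − 11.7/100)⁻²
= 0.585 × 1.283 = 0.7503
R_B = 0.7503 × 35 = 26.3 Ω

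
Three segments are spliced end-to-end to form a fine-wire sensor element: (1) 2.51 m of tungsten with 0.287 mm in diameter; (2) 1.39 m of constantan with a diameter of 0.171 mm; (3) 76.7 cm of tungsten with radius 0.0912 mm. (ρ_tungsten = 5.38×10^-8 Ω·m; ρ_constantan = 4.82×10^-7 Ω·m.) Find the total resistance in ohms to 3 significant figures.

Seg 1: A = π(d/2)² = π(1.4350e-04 m)² = 6.469e-08 m²
R_1 = (5.38×10^-8)(2.51)/(6.469e-08) = 2.087 Ω
Seg 2: A = π(d/2)² = π(8.5500e-05 m)² = 2.297e-08 m²
R_2 = (4.82×10^-7)(1.39)/(2.297e-08) = 29.17 Ω
Seg 3: A = πr² = π(9.1200e-05 m)² = 2.613e-08 m²
R_3 = (5.38×10^-8)(0.767)/(2.613e-08) = 1.579 Ω
R_total = R_1 + R_2 + R_3 = 32.8 Ω

32.8 Ω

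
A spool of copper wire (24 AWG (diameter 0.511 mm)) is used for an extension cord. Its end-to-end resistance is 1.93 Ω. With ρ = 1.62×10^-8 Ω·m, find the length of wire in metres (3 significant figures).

A = π(0.511/2 mm)² = π(2.5550e-04 m)² = 2.051e-07 m²
L = RA/ρ = (1.93)(2.051e-07)/(1.62×10^-8) = 24.4 m

24.4 m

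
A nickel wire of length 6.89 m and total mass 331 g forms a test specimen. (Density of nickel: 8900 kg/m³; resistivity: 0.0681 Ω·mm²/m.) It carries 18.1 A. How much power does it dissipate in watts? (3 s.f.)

ρ = 0.0681 Ω·mm²/m = 6.81×10^-8 Ω·m
A = m/(density·L) = 0.331/(8900×6.89) = 5.3978e-06 m²
R = ρL/A = (6.81×10^-8)(6.89)/(5.3978e-06) = 0.08693 Ω
P = I²R = (18.1)² × 0.08693 = 28.5 W

28.5 W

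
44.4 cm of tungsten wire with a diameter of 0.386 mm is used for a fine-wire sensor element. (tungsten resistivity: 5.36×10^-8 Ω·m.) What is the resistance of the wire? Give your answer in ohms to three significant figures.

0.203 Ω

A = π(d/2)² = π(1.9300e-04 m)² = 1.170e-07 m²
R = ρL/A = (5.36×10^-8)(0.444 m)/(1.170e-07 m²) = 0.203 Ω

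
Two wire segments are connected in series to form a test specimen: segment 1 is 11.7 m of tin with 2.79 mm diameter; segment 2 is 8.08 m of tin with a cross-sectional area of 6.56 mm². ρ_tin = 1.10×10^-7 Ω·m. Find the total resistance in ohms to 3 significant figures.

Segment 1: A = π(d/2)² = π(1.3950e-03 m)² = 6.114e-06 m²
R₁ = ρL/A = (1.10×10^-7)(11.7)/(6.114e-06) = 0.2105 Ω
Segment 2: A = 6.56 mm² = 6.560e-06 m²
R₂ = (1.10×10^-7)(8.08)/(6.560e-06) = 0.1355 Ω
R = R₁ + R₂ = 0.346 Ω

0.346 Ω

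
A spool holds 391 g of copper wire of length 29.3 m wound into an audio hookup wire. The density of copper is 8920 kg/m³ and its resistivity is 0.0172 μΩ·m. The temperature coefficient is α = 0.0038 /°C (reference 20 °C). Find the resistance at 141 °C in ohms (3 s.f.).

0.492 Ω

ρ = 0.0172 μΩ·m = 1.72×10^-8 Ω·m
A = m/(density·L) = 0.391/(8920×29.3) = 1.4960e-06 m²
R = ρL/A = (1.72×10^-8)(29.3)/(1.4960e-06) = 0.3369 Ω
R(141 °C) = 0.3369 × (1 + 0.0038×121) = 0.492 Ω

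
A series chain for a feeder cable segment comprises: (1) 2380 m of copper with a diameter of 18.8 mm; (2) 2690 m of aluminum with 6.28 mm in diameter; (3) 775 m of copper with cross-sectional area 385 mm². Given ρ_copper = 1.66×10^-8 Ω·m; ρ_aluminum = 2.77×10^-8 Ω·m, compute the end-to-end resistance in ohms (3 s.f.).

Seg 1: A = π(d/2)² = π(9.4000e-03 m)² = 2.776e-04 m²
R_1 = (1.66×10^-8)(2380)/(2.776e-04) = 0.1423 Ω
Seg 2: A = π(d/2)² = π(3.1400e-03 m)² = 3.097e-05 m²
R_2 = (2.77×10^-8)(2690)/(3.097e-05) = 2.406 Ω
Seg 3: A = 385 mm² = 3.850e-04 m²
R_3 = (1.66×10^-8)(775)/(3.850e-04) = 0.03342 Ω
R_total = R_1 + R_2 + R_3 = 2.58 Ω

2.58 Ω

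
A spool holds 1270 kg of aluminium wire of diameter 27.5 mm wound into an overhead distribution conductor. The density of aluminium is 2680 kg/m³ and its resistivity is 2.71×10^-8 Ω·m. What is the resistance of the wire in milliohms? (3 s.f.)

A = π(d/2)² = π(1.3750e-02 m)² = 5.9396e-04 m²
L = m/(density·A) = 1270/(2680×5.9396e-04) = 797.8 m
R = ρL/A = (2.71×10^-8)(797.8)/(5.9396e-04) = 36.4 mΩ

36.4 mΩ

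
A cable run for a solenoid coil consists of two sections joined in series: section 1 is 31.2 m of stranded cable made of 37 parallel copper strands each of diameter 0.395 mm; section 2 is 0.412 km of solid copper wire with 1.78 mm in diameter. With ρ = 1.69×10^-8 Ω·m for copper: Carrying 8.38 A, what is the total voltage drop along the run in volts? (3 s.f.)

Section 1: A_strand = π(1.9750e-04)² = 1.225e-07 m²; R₁ = ρL/(N·A_s) = (1.69×10^-8)(31.2)/(37×1.225e-07) = 0.1163 Ω
Section 2: A = π(d/2)² = π(8.9000e-04 m)² = 2.488e-06 m²
R₂ = (1.69×10^-8)(412)/(2.488e-06) = 2.798 Ω
R = R₁ + R₂ = 2.914 Ω
V = IR = 8.38 × 2.914 = 24.4 V

24.4 V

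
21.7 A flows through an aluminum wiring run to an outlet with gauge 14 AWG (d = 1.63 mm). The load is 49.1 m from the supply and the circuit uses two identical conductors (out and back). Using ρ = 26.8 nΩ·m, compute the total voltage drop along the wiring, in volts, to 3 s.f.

ρ = 26.8 nΩ·m = 2.68×10^-8 Ω·m
A = π(1.63/2 mm)² = π(8.1500e-04 m)² = 2.087e-06 m²
Total conductor length (both ways) L = 2 × 49.1 = 98.2 m
R = ρL/A = (2.68×10^-8)(98.2)/(2.087e-06) = 1.261 Ω
V = IR = 21.7 × 1.261 = 27.4 V

27.4 V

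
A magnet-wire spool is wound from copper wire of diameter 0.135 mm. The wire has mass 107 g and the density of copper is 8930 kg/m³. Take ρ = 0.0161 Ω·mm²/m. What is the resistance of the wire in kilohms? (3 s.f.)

ρ = 0.0161 Ω·mm²/m = 1.61×10^-8 Ω·m
A = π(d/2)² = π(6.7500e-05 m)² = 1.4314e-08 m²
L = m/(density·A) = 0.107/(8930×1.4314e-08) = 837.1 m
R = ρL/A = (1.61×10^-8)(837.1)/(1.4314e-08) = 0.942 kΩ

0.942 kΩ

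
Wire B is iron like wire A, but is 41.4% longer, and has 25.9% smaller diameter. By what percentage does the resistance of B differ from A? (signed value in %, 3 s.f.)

R ∝ L/d², so R_B/R_A = (1 + 41.4/100) × (1 − 25.9/100)⁻²
= 1.414 × 1.821 = 2.575
(R_B − R_A)/R_A = 2.575 − 1 = 158%

158%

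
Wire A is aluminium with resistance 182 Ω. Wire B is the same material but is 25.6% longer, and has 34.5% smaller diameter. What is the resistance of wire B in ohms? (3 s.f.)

533 Ω

R ∝ L/d², so R_B/R_A = (1 + 25.6/100) × (1 − 34.5/100)⁻²
= 1.256 × 2.331 = 2.928
R_B = 2.928 × 182 = 533 Ω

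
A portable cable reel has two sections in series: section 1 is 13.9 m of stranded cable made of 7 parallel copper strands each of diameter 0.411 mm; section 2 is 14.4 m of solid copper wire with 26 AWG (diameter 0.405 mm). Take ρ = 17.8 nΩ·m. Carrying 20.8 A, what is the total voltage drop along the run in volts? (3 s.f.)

ρ = 17.8 nΩ·m = 1.78×10^-8 Ω·m
Section 1: A_strand = π(2.0550e-04)² = 1.327e-07 m²; R₁ = ρL/(N·A_s) = (1.78×10^-8)(13.9)/(7×1.327e-07) = 0.2664 Ω
Section 2: A = π(0.405/2 mm)² = π(2.0250e-04 m)² = 1.288e-07 m²
R₂ = (1.78×10^-8)(14.4)/(1.288e-07) = 1.99 Ω
R = R₁ + R₂ = 2.256 Ω
V = IR = 20.8 × 2.256 = 46.9 V

46.9 V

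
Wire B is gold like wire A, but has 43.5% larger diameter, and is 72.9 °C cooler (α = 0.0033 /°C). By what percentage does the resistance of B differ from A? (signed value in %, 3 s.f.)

-63.1%

R ∝ ρL/d² with ρ ∝ (1+αΔT), so R_B/R_A = (1 + 43.5/100)⁻² × (1 − 0.0033×72.9)
= 0.4856 × 0.7594 = 0.3688
(R_B − R_A)/R_A = 0.3688 − 1 = -63.1%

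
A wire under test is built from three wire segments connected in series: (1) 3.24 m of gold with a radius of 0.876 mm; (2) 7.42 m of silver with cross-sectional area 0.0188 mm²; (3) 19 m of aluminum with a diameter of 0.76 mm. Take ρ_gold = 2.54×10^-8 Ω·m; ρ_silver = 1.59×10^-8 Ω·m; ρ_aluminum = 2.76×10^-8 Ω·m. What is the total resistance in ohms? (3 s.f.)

7.47 Ω

Seg 1: A = πr² = π(8.7600e-04 m)² = 2.411e-06 m²
R_1 = (2.54×10^-8)(3.24)/(2.411e-06) = 0.03414 Ω
Seg 2: A = 0.0188 mm² = 1.880e-08 m²
R_2 = (1.59×10^-8)(7.42)/(1.880e-08) = 6.275 Ω
Seg 3: A = π(d/2)² = π(3.8000e-04 m)² = 4.536e-07 m²
R_3 = (2.76×10^-8)(19)/(4.536e-07) = 1.156 Ω
R_total = R_1 + R_2 + R_3 = 7.47 Ω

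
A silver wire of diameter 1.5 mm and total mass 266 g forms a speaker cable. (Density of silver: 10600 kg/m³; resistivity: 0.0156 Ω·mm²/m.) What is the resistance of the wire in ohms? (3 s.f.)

0.125 Ω

ρ = 0.0156 Ω·mm²/m = 1.56×10^-8 Ω·m
A = π(d/2)² = π(7.5000e-04 m)² = 1.7671e-06 m²
L = m/(density·A) = 0.266/(10600×1.7671e-06) = 14.2 m
R = ρL/A = (1.56×10^-8)(14.2)/(1.7671e-06) = 0.125 Ω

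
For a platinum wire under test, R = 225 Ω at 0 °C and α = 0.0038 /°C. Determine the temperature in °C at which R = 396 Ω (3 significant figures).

200 °C

R = R₀(1 + α(T − T₀)) ⇒ T = T₀ + (R/R₀ − 1)/α
T = 0 + (396/225 − 1)/0.0038 = 0 + (0.76)/0.0038 = 200 °C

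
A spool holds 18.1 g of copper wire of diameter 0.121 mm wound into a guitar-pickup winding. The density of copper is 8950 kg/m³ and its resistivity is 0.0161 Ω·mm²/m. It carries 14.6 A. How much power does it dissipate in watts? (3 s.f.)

52500 W

ρ = 0.0161 Ω·mm²/m = 1.61×10^-8 Ω·m
A = π(d/2)² = π(6.0500e-05 m)² = 1.1499e-08 m²
L = m/(density·A) = 0.0181/(8950×1.1499e-08) = 175.9 m
R = ρL/A = (1.61×10^-8)(175.9)/(1.1499e-08) = 246.2 Ω
P = I²R = (14.6)² × 246.2 = 52500 W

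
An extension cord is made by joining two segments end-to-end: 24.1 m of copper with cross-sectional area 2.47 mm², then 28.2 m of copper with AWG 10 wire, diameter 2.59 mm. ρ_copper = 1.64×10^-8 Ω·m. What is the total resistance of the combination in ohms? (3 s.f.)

Segment 1: A = 2.47 mm² = 2.470e-06 m²
R₁ = ρL/A = (1.64×10^-8)(24.1)/(2.470e-06) = 0.16 Ω
Segment 2: A = π(2.59/2 mm)² = π(1.2950e-03 m)² = 5.269e-06 m²
R₂ = (1.64×10^-8)(28.2)/(5.269e-06) = 0.08778 Ω
R = R₁ + R₂ = 0.248 Ω

0.248 Ω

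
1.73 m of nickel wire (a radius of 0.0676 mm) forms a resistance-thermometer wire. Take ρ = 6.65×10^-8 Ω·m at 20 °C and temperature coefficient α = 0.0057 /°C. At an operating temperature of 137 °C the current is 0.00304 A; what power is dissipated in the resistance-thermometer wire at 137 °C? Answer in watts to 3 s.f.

1.23×10^-4 W

A = πr² = π(6.7600e-05 m)² = 1.436e-08 m²
R₍20₎ = ρL/A = (6.65×10^-8)(1.73)/(1.436e-08) = 8.014 Ω
R₍137₎ = R₍20₎(1 + αΔT) = 8.014 × (1 + 0.0057×117) = 13.36 Ω
P = I²R = (0.00304)² × 13.36 = 1.23×10^-4 W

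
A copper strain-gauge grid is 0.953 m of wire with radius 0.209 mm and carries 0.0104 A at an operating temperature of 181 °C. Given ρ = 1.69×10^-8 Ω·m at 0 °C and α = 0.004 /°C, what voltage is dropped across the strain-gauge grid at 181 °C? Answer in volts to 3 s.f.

0.00210 V

A = πr² = π(2.0900e-04 m)² = 1.372e-07 m²
R₍0₎ = ρL/A = (1.69×10^-8)(0.953)/(1.372e-07) = 0.1174 Ω
R₍181₎ = R₍0₎(1 + αΔT) = 0.1174 × (1 + 0.004×181) = 0.2023 Ω
V = IR = 0.0104 × 0.2023 = 0.00210 V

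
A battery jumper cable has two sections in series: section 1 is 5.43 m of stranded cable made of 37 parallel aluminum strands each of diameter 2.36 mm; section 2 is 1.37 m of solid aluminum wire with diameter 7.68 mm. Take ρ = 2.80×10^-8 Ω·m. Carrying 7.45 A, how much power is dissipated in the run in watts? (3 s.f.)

Section 1: A_strand = π(1.1800e-03)² = 4.374e-06 m²; R₁ = ρL/(N·A_s) = (2.80×10^-8)(5.43)/(37×4.374e-06) = 9.394×10^-4 Ω
Section 2: A = π(d/2)² = π(3.8400e-03 m)² = 4.632e-05 m²
R₂ = (2.80×10^-8)(1.37)/(4.632e-05) = 8.281×10^-4 Ω
R = R₁ + R₂ = 0.001767 Ω
P = I²R = (7.45)² × 0.001767 = 0.0981 W

0.0981 W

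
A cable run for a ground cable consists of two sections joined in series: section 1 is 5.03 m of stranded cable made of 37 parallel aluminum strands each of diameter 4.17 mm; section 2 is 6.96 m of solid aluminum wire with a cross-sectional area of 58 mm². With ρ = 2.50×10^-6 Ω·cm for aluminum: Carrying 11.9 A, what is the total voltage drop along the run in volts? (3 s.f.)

ρ = 2.50×10^-6 Ω·cm = 2.50×10^-8 Ω·m
Section 1: A_strand = π(2.0850e-03)² = 1.366e-05 m²; R₁ = ρL/(N·A_s) = (2.50×10^-8)(5.03)/(37×1.366e-05) = 2.489×10^-4 Ω
Section 2: A = 58 mm² = 5.800e-05 m²
R₂ = (2.50×10^-8)(6.96)/(5.800e-05) = 0.003 Ω
R = R₁ + R₂ = 0.003249 Ω
V = IR = 11.9 × 0.003249 = 0.0387 V

0.0387 V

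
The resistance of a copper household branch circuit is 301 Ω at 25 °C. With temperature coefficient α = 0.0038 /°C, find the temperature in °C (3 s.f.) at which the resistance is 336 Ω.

R = R₀(1 + α(T − T₀)) ⇒ T = T₀ + (R/R₀ − 1)/α
T = 25 + (336/301 − 1)/0.0038 = 25 + (0.1163)/0.0038 = 55.6 °C

55.6 °C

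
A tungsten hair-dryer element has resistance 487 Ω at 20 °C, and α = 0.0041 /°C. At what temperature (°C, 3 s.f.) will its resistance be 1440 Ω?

497 °C

R = R₀(1 + α(T − T₀)) ⇒ T = T₀ + (R/R₀ − 1)/α
T = 20 + (1440/487 − 1)/0.0041 = 20 + (1.957)/0.0041 = 497 °C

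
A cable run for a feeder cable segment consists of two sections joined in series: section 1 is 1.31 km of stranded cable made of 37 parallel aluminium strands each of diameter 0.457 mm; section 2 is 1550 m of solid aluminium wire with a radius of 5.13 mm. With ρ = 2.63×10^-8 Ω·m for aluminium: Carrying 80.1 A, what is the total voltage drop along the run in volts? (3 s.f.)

Section 1: A_strand = π(2.2850e-04)² = 1.640e-07 m²; R₁ = ρL/(N·A_s) = (2.63×10^-8)(1310)/(37×1.640e-07) = 5.677 Ω
Section 2: A = πr² = π(5.1300e-03 m)² = 8.268e-05 m²
R₂ = (2.63×10^-8)(1550)/(8.268e-05) = 0.4931 Ω
R = R₁ + R₂ = 6.17 Ω
V = IR = 80.1 × 6.17 = 494 V

494 V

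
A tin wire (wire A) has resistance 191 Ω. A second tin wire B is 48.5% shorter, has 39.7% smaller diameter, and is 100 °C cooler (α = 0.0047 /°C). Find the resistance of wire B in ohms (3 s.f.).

R ∝ ρL/d² with ρ ∝ (1+αΔT), so R_B/R_A = (1 − 48.5/100) × (1 − 39.7/100)⁻² × (1 − 0.0047×100)
= 0.515 × 2.75 × 0.53 = 0.7507
R_B = 0.7507 × 191 = 143 Ω

143 Ω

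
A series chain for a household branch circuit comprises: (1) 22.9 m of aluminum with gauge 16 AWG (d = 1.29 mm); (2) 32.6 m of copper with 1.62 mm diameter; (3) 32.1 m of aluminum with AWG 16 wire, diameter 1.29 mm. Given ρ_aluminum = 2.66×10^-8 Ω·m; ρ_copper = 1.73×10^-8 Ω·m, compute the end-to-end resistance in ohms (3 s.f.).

Seg 1: A = π(1.29/2 mm)² = π(6.4500e-04 m)² = 1.307e-06 m²
R_1 = (2.66×10^-8)(22.9)/(1.307e-06) = 0.4661 Ω
Seg 2: A = π(d/2)² = π(8.1000e-04 m)² = 2.061e-06 m²
R_2 = (1.73×10^-8)(32.6)/(2.061e-06) = 0.2736 Ω
Seg 3: A = π(1.29/2 mm)² = π(6.4500e-04 m)² = 1.307e-06 m²
R_3 = (2.66×10^-8)(32.1)/(1.307e-06) = 0.6533 Ω
R_total = R_1 + R_2 + R_3 = 1.39 Ω

1.39 Ω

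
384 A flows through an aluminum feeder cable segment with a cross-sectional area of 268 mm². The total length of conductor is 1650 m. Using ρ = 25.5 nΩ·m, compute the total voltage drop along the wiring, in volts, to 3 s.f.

60.3 V

ρ = 25.5 nΩ·m = 2.55×10^-8 Ω·m
A = 268 mm² = 2.680e-04 m²
R = ρL/A = (2.55×10^-8)(1650)/(2.680e-04) = 0.157 Ω
V = IR = 384 × 0.157 = 60.3 V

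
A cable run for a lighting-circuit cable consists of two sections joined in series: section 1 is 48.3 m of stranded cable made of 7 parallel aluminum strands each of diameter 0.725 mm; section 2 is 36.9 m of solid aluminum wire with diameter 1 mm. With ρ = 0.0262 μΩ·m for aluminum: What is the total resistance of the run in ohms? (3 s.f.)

1.67 Ω

ρ = 0.0262 μΩ·m = 2.62×10^-8 Ω·m
Section 1: A_strand = π(3.6250e-04)² = 4.128e-07 m²; R₁ = ρL/(N·A_s) = (2.62×10^-8)(48.3)/(7×4.128e-07) = 0.4379 Ω
Section 2: A = π(d/2)² = π(5.0000e-04 m)² = 7.854e-07 m²
R₂ = (2.62×10^-8)(36.9)/(7.854e-07) = 1.231 Ω
R = R₁ + R₂ = 1.67 Ω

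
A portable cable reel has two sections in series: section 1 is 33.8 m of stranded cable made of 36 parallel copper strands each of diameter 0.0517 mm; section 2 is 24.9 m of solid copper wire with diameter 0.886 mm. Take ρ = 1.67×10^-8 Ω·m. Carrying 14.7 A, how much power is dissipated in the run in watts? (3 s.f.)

Section 1: A_strand = π(2.5850e-05)² = 2.099e-09 m²; R₁ = ρL/(N·A_s) = (1.67×10^-8)(33.8)/(36×2.099e-09) = 7.469 Ω
Section 2: A = π(d/2)² = π(4.4300e-04 m)² = 6.165e-07 m²
R₂ = (1.67×10^-8)(24.9)/(6.165e-07) = 0.6745 Ω
R = R₁ + R₂ = 8.143 Ω
P = I²R = (14.7)² × 8.143 = 1760 W

1760 W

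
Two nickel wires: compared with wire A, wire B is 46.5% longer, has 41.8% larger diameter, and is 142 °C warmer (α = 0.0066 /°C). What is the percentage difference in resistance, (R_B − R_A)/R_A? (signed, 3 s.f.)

41.1%

R ∝ ρL/d² with ρ ∝ (1+αΔT), so R_B/R_A = (1 + 46.5/100) × (1 + 41.8/100)⁻² × (1 + 0.0066×142)
= 1.465 × 0.4973 × 1.937 = 1.411
(R_B − R_A)/R_A = 1.411 − 1 = 41.1%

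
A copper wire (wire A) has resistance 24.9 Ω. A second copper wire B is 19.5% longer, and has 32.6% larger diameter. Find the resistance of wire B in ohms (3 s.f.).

16.9 Ω

R ∝ L/d², so R_B/R_A = (1 + 19.5/100) × (1 + 32.6/100)⁻²
= 1.195 × 0.5687 = 0.6796
R_B = 0.6796 × 24.9 = 16.9 Ω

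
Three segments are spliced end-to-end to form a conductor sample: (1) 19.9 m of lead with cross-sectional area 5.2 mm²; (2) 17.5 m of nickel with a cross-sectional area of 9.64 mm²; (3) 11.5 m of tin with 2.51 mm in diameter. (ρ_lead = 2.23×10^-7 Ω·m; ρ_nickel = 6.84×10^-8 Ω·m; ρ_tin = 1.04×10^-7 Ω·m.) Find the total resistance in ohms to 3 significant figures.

Seg 1: A = 5.2 mm² = 5.200e-06 m²
R_1 = (2.23×10^-7)(19.9)/(5.200e-06) = 0.8534 Ω
Seg 2: A = 9.64 mm² = 9.640e-06 m²
R_2 = (6.84×10^-8)(17.5)/(9.640e-06) = 0.1242 Ω
Seg 3: A = π(d/2)² = π(1.2550e-03 m)² = 4.948e-06 m²
R_3 = (1.04×10^-7)(11.5)/(4.948e-06) = 0.2417 Ω
R_total = R_1 + R_2 + R_3 = 1.22 Ω

1.22 Ω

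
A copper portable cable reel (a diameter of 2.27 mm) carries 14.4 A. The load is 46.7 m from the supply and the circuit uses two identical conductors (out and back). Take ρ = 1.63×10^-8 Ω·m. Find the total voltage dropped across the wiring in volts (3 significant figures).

A = π(d/2)² = π(1.1350e-03 m)² = 4.047e-06 m²
Total conductor length (both ways) L = 2 × 46.7 = 93.4 m
R = ρL/A = (1.63×10^-8)(93.4)/(4.047e-06) = 0.3762 Ω
V = IR = 14.4 × 0.3762 = 5.42 V

5.42 V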